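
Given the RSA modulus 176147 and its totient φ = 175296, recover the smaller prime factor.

353

φ(n) = (p−1)(q−1) = n − (p+q) + 1, so p + q = 176147 − 175296 + 1 = 852.
p and q are the roots of t² − 852t + 176147 = 0.
Discriminant: 852² − 4·176147 = 725904 − 704588 = 21316; √21316 = 146.
q = (852 − 146)/2 = 353, p = (852 + 146)/2 = 499.
Check: 353 · 499 = 176147.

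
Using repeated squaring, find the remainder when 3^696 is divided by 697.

3^1 ≡ 3 (mod 697)
3^2 ≡ 3^2 = 9 ≡ 9 (mod 697)
3^4 ≡ 9^2 = 81 ≡ 81 (mod 697)
3^8 ≡ 81^2 = 6561 ≡ 288 (mod 697)
3^16 ≡ 288^2 = 82944 ≡ 1 (mod 697)
3^32 ≡ 1^2 = 1 ≡ 1 (mod 697)
3^64 ≡ 1^2 = 1 ≡ 1 (mod 697)
3^128 ≡ 1^2 = 1 ≡ 1 (mod 697)
3^256 ≡ 1^2 = 1 ≡ 1 (mod 697)
3^512 ≡ 1^2 = 1 ≡ 1 (mod 697)
696 = 512 + 128 + 32 + 16 + 8 in binary powers of 2.
So 3^696 ≡ 1 · 1 · 1 · 1 · 288 ≡ 288 (mod 697).
Since 288 ≠ 1, base 3 is a Fermat witness: 697 is composite.

288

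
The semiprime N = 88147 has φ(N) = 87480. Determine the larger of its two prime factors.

487

φ(n) = (p−1)(q−1) = n − (p+q) + 1, so p + q = 88147 − 87480 + 1 = 668.
p and q are the roots of t² − 668t + 88147 = 0.
Discriminant: 668² − 4·88147 = 446224 − 352588 = 93636; √93636 = 306.
q = (668 − 306)/2 = 181, p = (668 + 306)/2 = 487.
Check: 181 · 487 = 88147.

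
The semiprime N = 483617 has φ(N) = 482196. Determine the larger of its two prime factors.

859

φ(n) = (p−1)(q−1) = n − (p+q) + 1, so p + q = 483617 − 482196 + 1 = 1422.
p and q are the roots of t² − 1422t + 483617 = 0.
Discriminant: 1422² − 4·483617 = 2022084 − 1934468 = 87616; √87616 = 296.
q = (1422 − 296)/2 = 563, p = (1422 + 296)/2 = 859.
Check: 563 · 859 = 483617.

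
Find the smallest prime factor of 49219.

49219 is odd.
Digit sum 25, not divisible by 3.
Ends in 9: not divisible by 5.
7: 49219 = 7·7031 + 2
11: 49219 = 11·4474 + 5
13: 49219 = 13·3786 + 1
17: 49219 = 17·2895 + 4
19: 49219 = 19·2590 + 9
23: 49219 = 23·2139 + 22
29: 49219 = 29·1697 + 6
31: 49219 = 31·1587 + 22
37: 49219 = 37·1330 + 9
41: 49219 = 41·1200 + 19
43: 49219 = 43·1144 + 27
47: 49219 = 47·1047 + 10
53: 49219 = 53·928 + 35
59: 49219 = 59·834 + 13
61: 49219 = 61·806 + 53
67: 49219 = 67·734 + 41
71: 49219 = 71·693 + 16
73: 49219 = 73·674 + 17
79: 49219 = 79·623 + 2
83: 49219 = 83·593

83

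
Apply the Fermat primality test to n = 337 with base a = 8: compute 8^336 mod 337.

8^1 ≡ 8 (mod 337)
8^2 ≡ 8^2 = 64 ≡ 64 (mod 337)
8^4 ≡ 64^2 = 4096 ≡ 52 (mod 337)
8^8 ≡ 52^2 = 2704 ≡ 8 (mod 337)
8^16 ≡ 8^2 = 64 ≡ 64 (mod 337)
8^32 ≡ 64^2 = 4096 ≡ 52 (mod 337)
8^64 ≡ 52^2 = 2704 ≡ 8 (mod 337)
8^128 ≡ 8^2 = 64 ≡ 64 (mod 337)
8^256 ≡ 64^2 = 4096 ≡ 52 (mod 337)
336 = 256 + 64 + 16 in binary powers of 2.
So 8^336 ≡ 52 · 8 · 64 ≡ 1 (mod 337).
Since the result is 1, base 8 gives no evidence that 337 is composite.

1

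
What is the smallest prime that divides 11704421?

71

11704421 is odd.
Digit sum 20, not divisible by 3.
Ends in 1: not divisible by 5.
7: 11704421 = 7·1672060 + 1
11: 11704421 = 11·1064038 + 3
13: 11704421 = 13·900340 + 1
17: 11704421 = 17·688495 + 6
19: 11704421 = 19·616022 + 3
23: 11704421 = 23·508887 + 20
29: 11704421 = 29·403600 + 21
31: 11704421 = 31·377561 + 30
37: 11704421 = 37·316335 + 26
41: 11704421 = 41·285473 + 28
43: 11704421 = 43·272195 + 36
47: 11704421 = 47·249030 + 11
53: 11704421 = 53·220838 + 7
59: 11704421 = 59·198380 + 1
61: 11704421 = 61·191875 + 46
67: 11704421 = 67·174692 + 57
71: 11704421 = 71·164851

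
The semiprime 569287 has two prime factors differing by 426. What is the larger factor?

997

Since p = q + 426, we have 569287 = q(q + 426), so q² + 426q − 569287 = 0.
Discriminant: 426² + 4·569287 = 181476 + 2277148 = 2458624; √2458624 = 1568.
q = (−426 + 1568)/2 = 571, and p = q + 426 = 997.
Check: 571 · 997 = 569287.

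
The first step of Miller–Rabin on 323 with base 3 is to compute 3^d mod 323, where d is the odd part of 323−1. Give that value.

241

323 − 1 = 322 = 2^1 · 161, so d = 161.
3^1 ≡ 3 (mod 323)
3^2 ≡ 3^2 = 9 ≡ 9 (mod 323)
3^4 ≡ 9^2 = 81 ≡ 81 (mod 323)
3^8 ≡ 81^2 = 6561 ≡ 101 (mod 323)
3^16 ≡ 101^2 = 10201 ≡ 188 (mod 323)
3^32 ≡ 188^2 = 35344 ≡ 137 (mod 323)
3^64 ≡ 137^2 = 18769 ≡ 35 (mod 323)
3^128 ≡ 35^2 = 1225 ≡ 256 (mod 323)
161 = 128 + 32 + 1 in binary powers of 2.
So 3^161 ≡ 256 · 137 · 3 ≡ 241 (mod 323).
Squaring chain: 241; never reaches −1, so base 3 is a Miller–Rabin witness that 323 is composite.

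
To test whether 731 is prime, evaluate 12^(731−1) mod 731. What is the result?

12^1 ≡ 12 (mod 731)
12^2 ≡ 12^2 = 144 ≡ 144 (mod 731)
12^4 ≡ 144^2 = 20736 ≡ 268 (mod 731)
12^8 ≡ 268^2 = 71824 ≡ 186 (mod 731)
12^16 ≡ 186^2 = 34596 ≡ 239 (mod 731)
12^32 ≡ 239^2 = 57121 ≡ 103 (mod 731)
12^64 ≡ 103^2 = 10609 ≡ 375 (mod 731)
12^128 ≡ 375^2 = 140625 ≡ 273 (mod 731)
12^256 ≡ 273^2 = 74529 ≡ 698 (mod 731)
12^512 ≡ 698^2 = 487204 ≡ 358 (mod 731)
730 = 512 + 128 + 64 + 16 + 8 + 2 in binary powers of 2.
So 12^730 ≡ 358 · 273 · 375 · 239 · 186 · 144 ≡ 196 (mod 731).
Since 196 ≠ 1, base 12 is a Fermat witness: 731 is composite.

196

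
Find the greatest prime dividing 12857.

43

12857 = 13 · 989
989 = 23 · 43
43 is prime.
So 12857 = 13 · 23 · 43; the largest prime factor is 43.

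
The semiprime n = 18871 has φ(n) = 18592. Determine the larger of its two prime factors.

167

φ(n) = (p−1)(q−1) = n − (p+q) + 1, so p + q = 18871 − 18592 + 1 = 280.
p and q are the roots of t² − 280t + 18871 = 0.
Discriminant: 280² − 4·18871 = 78400 − 75484 = 2916; √2916 = 54.
q = (280 − 54)/2 = 113, p = (280 + 54)/2 = 167.
Check: 113 · 167 = 18871.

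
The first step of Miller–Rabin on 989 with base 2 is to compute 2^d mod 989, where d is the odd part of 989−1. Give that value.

989 − 1 = 988 = 2^2 · 247, so d = 247.
2^1 ≡ 2 (mod 989)
2^2 ≡ 2^2 = 4 ≡ 4 (mod 989)
2^4 ≡ 4^2 = 16 ≡ 16 (mod 989)
2^8 ≡ 16^2 = 256 ≡ 256 (mod 989)
2^16 ≡ 256^2 = 65536 ≡ 262 (mod 989)
2^32 ≡ 262^2 = 68644 ≡ 403 (mod 989)
2^64 ≡ 403^2 = 162409 ≡ 213 (mod 989)
2^128 ≡ 213^2 = 45369 ≡ 864 (mod 989)
247 = 128 + 64 + 32 + 16 + 4 + 2 + 1 in binary powers of 2.
So 2^247 ≡ 864 · 213 · 403 · 262 · 16 · 4 · 2 ≡ 469 (mod 989).
Squaring chain: 469 → 403; never reaches −1, so base 2 is a Miller–Rabin witness that 989 is composite.

469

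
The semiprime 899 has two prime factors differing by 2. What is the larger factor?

31

Since p = q + 2, we have 899 = q(q + 2), so q² + 2q − 899 = 0.
Discriminant: 2² + 4·899 = 4 + 3596 = 3600; √3600 = 60.
q = (−2 + 60)/2 = 29, and p = q + 2 = 31.
Check: 29 · 31 = 899.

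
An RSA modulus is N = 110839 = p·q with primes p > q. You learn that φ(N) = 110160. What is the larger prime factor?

φ(n) = (p−1)(q−1) = n − (p+q) + 1, so p + q = 110839 − 110160 + 1 = 680.
p and q are the roots of t² − 680t + 110839 = 0.
Discriminant: 680² − 4·110839 = 462400 − 443356 = 19044; √19044 = 138.
q = (680 − 138)/2 = 271, p = (680 + 138)/2 = 409.
Check: 271 · 409 = 110839.

409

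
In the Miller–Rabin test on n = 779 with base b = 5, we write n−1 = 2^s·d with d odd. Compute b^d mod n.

779 − 1 = 778 = 2^1 · 389, so d = 389.
5^1 ≡ 5 (mod 779)
5^2 ≡ 5^2 = 25 ≡ 25 (mod 779)
5^4 ≡ 25^2 = 625 ≡ 625 (mod 779)
5^8 ≡ 625^2 = 390625 ≡ 346 (mod 779)
5^16 ≡ 346^2 = 119716 ≡ 529 (mod 779)
5^32 ≡ 529^2 = 279841 ≡ 180 (mod 779)
5^64 ≡ 180^2 = 32400 ≡ 461 (mod 779)
5^128 ≡ 461^2 = 212521 ≡ 633 (mod 779)
5^256 ≡ 633^2 = 400689 ≡ 283 (mod 779)
389 = 256 + 128 + 4 + 1 in binary powers of 2.
So 5^389 ≡ 283 · 633 · 625 · 5 ≡ 500 (mod 779).
Squaring chain: 500; never reaches −1, so base 5 is a Miller–Rabin witness that 779 is composite.

500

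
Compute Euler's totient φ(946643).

914760

Factor: 946643 = 67 · 71 · 199.
φ(946643) = (67−1) · (71−1) · (199−1) = 66 · 70 · 198 = 914760.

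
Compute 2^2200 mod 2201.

2^1 ≡ 2 (mod 2201)
2^2 ≡ 2^2 = 4 ≡ 4 (mod 2201)
2^4 ≡ 4^2 = 16 ≡ 16 (mod 2201)
2^8 ≡ 16^2 = 256 ≡ 256 (mod 2201)
2^16 ≡ 256^2 = 65536 ≡ 1707 (mod 2201)
2^32 ≡ 1707^2 = 2913849 ≡ 1926 (mod 2201)
2^64 ≡ 1926^2 = 3709476 ≡ 791 (mod 2201)
2^128 ≡ 791^2 = 625681 ≡ 597 (mod 2201)
2^256 ≡ 597^2 = 356409 ≡ 2048 (mod 2201)
2^512 ≡ 2048^2 = 4194304 ≡ 1399 (mod 2201)
2^1024 ≡ 1399^2 = 1957201 ≡ 512 (mod 2201)
2^2048 ≡ 512^2 = 262144 ≡ 225 (mod 2201)
2200 = 2048 + 128 + 16 + 8 in binary powers of 2.
So 2^2200 ≡ 225 · 597 · 1707 · 256 ≡ 1582 (mod 2201).
Since 1582 ≠ 1, base 2 is a Fermat witness: 2201 is composite.

1582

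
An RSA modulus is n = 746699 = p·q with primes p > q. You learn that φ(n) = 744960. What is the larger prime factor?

971

φ(n) = (p−1)(q−1) = n − (p+q) + 1, so p + q = 746699 − 744960 + 1 = 1740.
p and q are the roots of t² − 1740t + 746699 = 0.
Discriminant: 1740² − 4·746699 = 3027600 − 2986796 = 40804; √40804 = 202.
q = (1740 − 202)/2 = 769, p = (1740 + 202)/2 = 971.
Check: 769 · 971 = 746699.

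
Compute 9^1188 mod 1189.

575

9^1 ≡ 9 (mod 1189)
9^2 ≡ 9^2 = 81 ≡ 81 (mod 1189)
9^4 ≡ 81^2 = 6561 ≡ 616 (mod 1189)
9^8 ≡ 616^2 = 379456 ≡ 165 (mod 1189)
9^16 ≡ 165^2 = 27225 ≡ 1067 (mod 1189)
9^32 ≡ 1067^2 = 1138489 ≡ 616 (mod 1189)
9^64 ≡ 616^2 = 379456 ≡ 165 (mod 1189)
9^128 ≡ 165^2 = 27225 ≡ 1067 (mod 1189)
9^256 ≡ 1067^2 = 1138489 ≡ 616 (mod 1189)
9^512 ≡ 616^2 = 379456 ≡ 165 (mod 1189)
9^1024 ≡ 165^2 = 27225 ≡ 1067 (mod 1189)
1188 = 1024 + 128 + 32 + 4 in binary powers of 2.
So 9^1188 ≡ 1067 · 1067 · 616 · 616 ≡ 575 (mod 1189).
Since 575 ≠ 1, base 9 is a Fermat witness: 1189 is composite.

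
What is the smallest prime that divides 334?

2

334 is even: 2 divides it.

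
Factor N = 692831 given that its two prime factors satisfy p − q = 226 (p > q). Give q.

727

Since p = q + 226, we have 692831 = q(q + 226), so q² + 226q − 692831 = 0.
Discriminant: 226² + 4·692831 = 51076 + 2771324 = 2822400; √2822400 = 1680.
q = (−226 + 1680)/2 = 727, and p = q + 226 = 953.
Check: 727 · 953 = 692831.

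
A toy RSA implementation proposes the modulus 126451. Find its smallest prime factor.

126451 is odd.
Digit sum 19, not divisible by 3.
Ends in 1: not divisible by 5.
7: 126451 = 7·18064 + 3
11: 126451 = 11·11495 + 6
13: 126451 = 13·9727

13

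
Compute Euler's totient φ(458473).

Factor: 458473 = 17 · 149 · 181.
φ(458473) = (17−1) · (149−1) · (181−1) = 16 · 148 · 180 = 426240.

426240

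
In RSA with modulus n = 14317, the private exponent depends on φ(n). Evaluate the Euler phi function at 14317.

Factor: 14317 = 103 · 139.
φ(14317) = (103−1) · (139−1) = 102 · 138 = 14076.

14076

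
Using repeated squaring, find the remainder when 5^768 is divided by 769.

5^1 ≡ 5 (mod 769)
5^2 ≡ 5^2 = 25 ≡ 25 (mod 769)
5^4 ≡ 25^2 = 625 ≡ 625 (mod 769)
5^8 ≡ 625^2 = 390625 ≡ 742 (mod 769)
5^16 ≡ 742^2 = 550564 ≡ 729 (mod 769)
5^32 ≡ 729^2 = 531441 ≡ 62 (mod 769)
5^64 ≡ 62^2 = 3844 ≡ 768 (mod 769)
5^128 ≡ 768^2 = 589824 ≡ 1 (mod 769)
5^256 ≡ 1^2 = 1 ≡ 1 (mod 769)
5^512 ≡ 1^2 = 1 ≡ 1 (mod 769)
768 = 512 + 256 in binary powers of 2.
So 5^768 ≡ 1 · 1 ≡ 1 (mod 769).
Since the result is 1, base 5 gives no evidence that 769 is composite.

1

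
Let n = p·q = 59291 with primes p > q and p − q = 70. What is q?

211

Since p = q + 70, we have 59291 = q(q + 70), so q² + 70q − 59291 = 0.
Discriminant: 70² + 4·59291 = 4900 + 237164 = 242064; √242064 = 492.
q = (−70 + 492)/2 = 211, and p = q + 70 = 281.
Check: 211 · 281 = 59291.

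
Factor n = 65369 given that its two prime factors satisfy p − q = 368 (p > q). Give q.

131

Since p = q + 368, we have 65369 = q(q + 368), so q² + 368q − 65369 = 0.
Discriminant: 368² + 4·65369 = 135424 + 261476 = 396900; √396900 = 630.
q = (−368 + 630)/2 = 131, and p = q + 368 = 499.
Check: 131 · 499 = 65369.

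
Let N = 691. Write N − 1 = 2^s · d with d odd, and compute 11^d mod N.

690

691 − 1 = 690 = 2^1 · 345, so d = 345.
11^1 ≡ 11 (mod 691)
11^2 ≡ 11^2 = 121 ≡ 121 (mod 691)
11^4 ≡ 121^2 = 14641 ≡ 130 (mod 691)
11^8 ≡ 130^2 = 16900 ≡ 316 (mod 691)
11^16 ≡ 316^2 = 99856 ≡ 352 (mod 691)
11^32 ≡ 352^2 = 123904 ≡ 215 (mod 691)
11^64 ≡ 215^2 = 46225 ≡ 619 (mod 691)
11^128 ≡ 619^2 = 383161 ≡ 347 (mod 691)
11^256 ≡ 347^2 = 120409 ≡ 175 (mod 691)
345 = 256 + 64 + 16 + 8 + 1 in binary powers of 2.
So 11^345 ≡ 175 · 619 · 352 · 316 · 11 ≡ 690 (mod 691).
Since 11^d ≡ 690 (mod 691), base 11 does not prove 691 composite.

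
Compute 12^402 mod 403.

12^1 ≡ 12 (mod 403)
12^2 ≡ 12^2 = 144 ≡ 144 (mod 403)
12^4 ≡ 144^2 = 20736 ≡ 183 (mod 403)
12^8 ≡ 183^2 = 33489 ≡ 40 (mod 403)
12^16 ≡ 40^2 = 1600 ≡ 391 (mod 403)
12^32 ≡ 391^2 = 152881 ≡ 144 (mod 403)
12^64 ≡ 144^2 = 20736 ≡ 183 (mod 403)
12^128 ≡ 183^2 = 33489 ≡ 40 (mod 403)
12^256 ≡ 40^2 = 1600 ≡ 391 (mod 403)
402 = 256 + 128 + 16 + 2 in binary powers of 2.
So 12^402 ≡ 391 · 40 · 391 · 144 ≡ 66 (mod 403).
Since 66 ≠ 1, base 12 is a Fermat witness: 403 is composite.

66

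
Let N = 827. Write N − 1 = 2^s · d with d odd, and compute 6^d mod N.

826

827 − 1 = 826 = 2^1 · 413, so d = 413.
6^1 ≡ 6 (mod 827)
6^2 ≡ 6^2 = 36 ≡ 36 (mod 827)
6^4 ≡ 36^2 = 1296 ≡ 469 (mod 827)
6^8 ≡ 469^2 = 219961 ≡ 806 (mod 827)
6^16 ≡ 806^2 = 649636 ≡ 441 (mod 827)
6^32 ≡ 441^2 = 194481 ≡ 136 (mod 827)
6^64 ≡ 136^2 = 18496 ≡ 302 (mod 827)
6^128 ≡ 302^2 = 91204 ≡ 234 (mod 827)
6^256 ≡ 234^2 = 54756 ≡ 174 (mod 827)
413 = 256 + 128 + 16 + 8 + 4 + 1 in binary powers of 2.
So 6^413 ≡ 174 · 234 · 441 · 806 · 469 · 6 ≡ 826 (mod 827).
Since 6^d ≡ 826 (mod 827), base 6 does not prove 827 composite.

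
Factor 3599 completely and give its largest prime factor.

3599 = 59 · 61
61 is prime.
So 3599 = 59 · 61; the largest prime factor is 61.

61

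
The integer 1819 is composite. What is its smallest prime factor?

1819 is odd.
Digit sum 19, not divisible by 3.
Ends in 9: not divisible by 5.
7: 1819 = 7·259 + 6
11: 1819 = 11·165 + 4
13: 1819 = 13·139 + 12
17: 1819 = 17·107

17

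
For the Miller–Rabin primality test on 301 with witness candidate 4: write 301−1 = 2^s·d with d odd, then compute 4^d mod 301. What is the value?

301 − 1 = 300 = 2^2 · 75, so d = 75.
4^1 ≡ 4 (mod 301)
4^2 ≡ 4^2 = 16 ≡ 16 (mod 301)
4^4 ≡ 16^2 = 256 ≡ 256 (mod 301)
4^8 ≡ 256^2 = 65536 ≡ 219 (mod 301)
4^16 ≡ 219^2 = 47961 ≡ 102 (mod 301)
4^32 ≡ 102^2 = 10404 ≡ 170 (mod 301)
4^64 ≡ 170^2 = 28900 ≡ 4 (mod 301)
75 = 64 + 8 + 2 + 1 in binary powers of 2.
So 4^75 ≡ 4 · 219 · 16 · 4 ≡ 78 (mod 301).
Squaring chain: 78 → 64; never reaches −1, so base 4 is a Miller–Rabin witness that 301 is composite.

78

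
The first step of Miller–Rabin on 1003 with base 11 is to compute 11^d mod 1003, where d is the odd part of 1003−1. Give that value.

214

1003 − 1 = 1002 = 2^1 · 501, so d = 501.
11^1 ≡ 11 (mod 1003)
11^2 ≡ 11^2 = 121 ≡ 121 (mod 1003)
11^4 ≡ 121^2 = 14641 ≡ 599 (mod 1003)
11^8 ≡ 599^2 = 358801 ≡ 730 (mod 1003)
11^16 ≡ 730^2 = 532900 ≡ 307 (mod 1003)
11^32 ≡ 307^2 = 94249 ≡ 970 (mod 1003)
11^64 ≡ 970^2 = 940900 ≡ 86 (mod 1003)
11^128 ≡ 86^2 = 7396 ≡ 375 (mod 1003)
11^256 ≡ 375^2 = 140625 ≡ 205 (mod 1003)
501 = 256 + 128 + 64 + 32 + 16 + 4 + 1 in binary powers of 2.
So 11^501 ≡ 205 · 375 · 86 · 970 · 307 · 599 · 11 ≡ 214 (mod 1003).
Squaring chain: 214; never reaches −1, so base 11 is a Miller–Rabin witness that 1003 is composite.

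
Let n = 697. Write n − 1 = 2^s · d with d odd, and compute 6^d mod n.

439

697 − 1 = 696 = 2^3 · 87, so d = 87.
6^1 ≡ 6 (mod 697)
6^2 ≡ 6^2 = 36 ≡ 36 (mod 697)
6^4 ≡ 36^2 = 1296 ≡ 599 (mod 697)
6^8 ≡ 599^2 = 358801 ≡ 543 (mod 697)
6^16 ≡ 543^2 = 294849 ≡ 18 (mod 697)
6^32 ≡ 18^2 = 324 ≡ 324 (mod 697)
6^64 ≡ 324^2 = 104976 ≡ 426 (mod 697)
87 = 64 + 16 + 4 + 2 + 1 in binary powers of 2.
So 6^87 ≡ 426 · 18 · 599 · 36 · 6 ≡ 439 (mod 697).
Squaring chain: 439 → 349 → 523; never reaches −1, so base 6 is a Miller–Rabin witness that 697 is composite.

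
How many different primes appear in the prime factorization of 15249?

15249 = 3 · 5083
5083 = 13 · 391
391 = 17 · 23
15249 = 3 · 13 · 17 · 23, which has 4 distinct prime factors.

4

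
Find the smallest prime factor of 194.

2

194 is even: 2 divides it.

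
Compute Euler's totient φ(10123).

Factor: 10123 = 53 · 191.
φ(10123) = (53−1) · (191−1) = 52 · 190 = 9880.

9880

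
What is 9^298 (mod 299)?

9^1 ≡ 9 (mod 299)
9^2 ≡ 9^2 = 81 ≡ 81 (mod 299)
9^4 ≡ 81^2 = 6561 ≡ 282 (mod 299)
9^8 ≡ 282^2 = 79524 ≡ 289 (mod 299)
9^16 ≡ 289^2 = 83521 ≡ 100 (mod 299)
9^32 ≡ 100^2 = 10000 ≡ 133 (mod 299)
9^64 ≡ 133^2 = 17689 ≡ 48 (mod 299)
9^128 ≡ 48^2 = 2304 ≡ 211 (mod 299)
9^256 ≡ 211^2 = 44521 ≡ 269 (mod 299)
298 = 256 + 32 + 8 + 2 in binary powers of 2.
So 9^298 ≡ 269 · 133 · 289 · 81 ≡ 9 (mod 299).
Since 9 ≠ 1, base 9 is a Fermat witness: 299 is composite.

9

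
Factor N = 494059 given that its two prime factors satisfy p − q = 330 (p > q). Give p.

887

Since p = q + 330, we have 494059 = q(q + 330), so q² + 330q − 494059 = 0.
Discriminant: 330² + 4·494059 = 108900 + 1976236 = 2085136; √2085136 = 1444.
q = (−330 + 1444)/2 = 557, and p = q + 330 = 887.
Check: 557 · 887 = 494059.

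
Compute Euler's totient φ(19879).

Factor: 19879 = 103 · 193.
φ(19879) = (103−1) · (193−1) = 102 · 192 = 19584.

19584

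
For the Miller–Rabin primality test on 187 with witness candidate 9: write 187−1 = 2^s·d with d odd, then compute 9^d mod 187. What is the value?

25

187 − 1 = 186 = 2^1 · 93, so d = 93.
9^1 ≡ 9 (mod 187)
9^2 ≡ 9^2 = 81 ≡ 81 (mod 187)
9^4 ≡ 81^2 = 6561 ≡ 16 (mod 187)
9^8 ≡ 16^2 = 256 ≡ 69 (mod 187)
9^16 ≡ 69^2 = 4761 ≡ 86 (mod 187)
9^32 ≡ 86^2 = 7396 ≡ 103 (mod 187)
9^64 ≡ 103^2 = 10609 ≡ 137 (mod 187)
93 = 64 + 16 + 8 + 4 + 1 in binary powers of 2.
So 9^93 ≡ 137 · 86 · 69 · 16 · 9 ≡ 25 (mod 187).
Squaring chain: 25; never reaches −1, so base 9 is a Miller–Rabin witness that 187 is composite.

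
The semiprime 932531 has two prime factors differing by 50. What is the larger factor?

Since p = q + 50, we have 932531 = q(q + 50), so q² + 50q − 932531 = 0.
Discriminant: 50² + 4·932531 = 2500 + 3730124 = 3732624; √3732624 = 1932.
q = (−50 + 1932)/2 = 941, and p = q + 50 = 991.
Check: 941 · 991 = 932531.

991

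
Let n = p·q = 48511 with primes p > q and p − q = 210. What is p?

349

Since p = q + 210, we have 48511 = q(q + 210), so q² + 210q − 48511 = 0.
Discriminant: 210² + 4·48511 = 44100 + 194044 = 238144; √238144 = 488.
q = (−210 + 488)/2 = 139, and p = q + 210 = 349.
Check: 139 · 349 = 48511.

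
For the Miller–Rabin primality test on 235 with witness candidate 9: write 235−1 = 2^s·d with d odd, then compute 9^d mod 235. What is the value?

34

235 − 1 = 234 = 2^1 · 117, so d = 117.
9^1 ≡ 9 (mod 235)
9^2 ≡ 9^2 = 81 ≡ 81 (mod 235)
9^4 ≡ 81^2 = 6561 ≡ 216 (mod 235)
9^8 ≡ 216^2 = 46656 ≡ 126 (mod 235)
9^16 ≡ 126^2 = 15876 ≡ 131 (mod 235)
9^32 ≡ 131^2 = 17161 ≡ 6 (mod 235)
9^64 ≡ 6^2 = 36 ≡ 36 (mod 235)
117 = 64 + 32 + 16 + 4 + 1 in binary powers of 2.
So 9^117 ≡ 36 · 6 · 131 · 216 · 9 ≡ 34 (mod 235).
Squaring chain: 34; never reaches −1, so base 9 is a Miller–Rabin witness that 235 is composite.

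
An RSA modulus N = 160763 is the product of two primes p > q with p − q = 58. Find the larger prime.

431

Since p = q + 58, we have 160763 = q(q + 58), so q² + 58q − 160763 = 0.
Discriminant: 58² + 4·160763 = 3364 + 643052 = 646416; √646416 = 804.
q = (−58 + 804)/2 = 373, and p = q + 58 = 431.
Check: 373 · 431 = 160763.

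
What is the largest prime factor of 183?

61

183 = 3 · 61
61 is prime.
So 183 = 3 · 61; the largest prime factor is 61.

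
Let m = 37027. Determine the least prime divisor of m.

37027 is odd.
Digit sum 19, not divisible by 3.
Ends in 7: not divisible by 5.
7: 37027 = 7·5289 + 4
11: 37027 = 11·3366 + 1
13: 37027 = 13·2848 + 3
17: 37027 = 17·2178 + 1
19: 37027 = 19·1948 + 15
23: 37027 = 23·1609 + 20
29: 37027 = 29·1276 + 23
31: 37027 = 31·1194 + 13
37: 37027 = 37·1000 + 27
41: 37027 = 41·903 + 4
43: 37027 = 43·861 + 4
47: 37027 = 47·787 + 38
53: 37027 = 53·698 + 33
59: 37027 = 59·627 + 34
61: 37027 = 61·607

61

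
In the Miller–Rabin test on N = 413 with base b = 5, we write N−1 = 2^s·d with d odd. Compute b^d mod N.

19

413 − 1 = 412 = 2^2 · 103, so d = 103.
5^1 ≡ 5 (mod 413)
5^2 ≡ 5^2 = 25 ≡ 25 (mod 413)
5^4 ≡ 25^2 = 625 ≡ 212 (mod 413)
5^8 ≡ 212^2 = 44944 ≡ 340 (mod 413)
5^16 ≡ 340^2 = 115600 ≡ 373 (mod 413)
5^32 ≡ 373^2 = 139129 ≡ 361 (mod 413)
5^64 ≡ 361^2 = 130321 ≡ 226 (mod 413)
103 = 64 + 32 + 4 + 2 + 1 in binary powers of 2.
So 5^103 ≡ 226 · 361 · 212 · 25 · 5 ≡ 19 (mod 413).
Squaring chain: 19 → 361; never reaches −1, so base 5 is a Miller–Rabin witness that 413 is composite.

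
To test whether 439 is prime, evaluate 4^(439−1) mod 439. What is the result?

1

4^1 ≡ 4 (mod 439)
4^2 ≡ 4^2 = 16 ≡ 16 (mod 439)
4^4 ≡ 16^2 = 256 ≡ 256 (mod 439)
4^8 ≡ 256^2 = 65536 ≡ 125 (mod 439)
4^16 ≡ 125^2 = 15625 ≡ 260 (mod 439)
4^32 ≡ 260^2 = 67600 ≡ 433 (mod 439)
4^64 ≡ 433^2 = 187489 ≡ 36 (mod 439)
4^128 ≡ 36^2 = 1296 ≡ 418 (mod 439)
4^256 ≡ 418^2 = 174724 ≡ 2 (mod 439)
438 = 256 + 128 + 32 + 16 + 4 + 2 in binary powers of 2.
So 4^438 ≡ 2 · 418 · 433 · 260 · 256 · 16 ≡ 1 (mod 439).
Since the result is 1, base 4 gives no evidence that 439 is composite.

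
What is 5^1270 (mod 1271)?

532

5^1 ≡ 5 (mod 1271)
5^2 ≡ 5^2 = 25 ≡ 25 (mod 1271)
5^4 ≡ 25^2 = 625 ≡ 625 (mod 1271)
5^8 ≡ 625^2 = 390625 ≡ 428 (mod 1271)
5^16 ≡ 428^2 = 183184 ≡ 160 (mod 1271)
5^32 ≡ 160^2 = 25600 ≡ 180 (mod 1271)
5^64 ≡ 180^2 = 32400 ≡ 625 (mod 1271)
5^128 ≡ 625^2 = 390625 ≡ 428 (mod 1271)
5^256 ≡ 428^2 = 183184 ≡ 160 (mod 1271)
5^512 ≡ 160^2 = 25600 ≡ 180 (mod 1271)
5^1024 ≡ 180^2 = 32400 ≡ 625 (mod 1271)
1270 = 1024 + 128 + 64 + 32 + 16 + 4 + 2 in binary powers of 2.
So 5^1270 ≡ 625 · 428 · 625 · 180 · 160 · 625 · 25 ≡ 532 (mod 1271).
Since 532 ≠ 1, base 5 is a Fermat witness: 1271 is composite.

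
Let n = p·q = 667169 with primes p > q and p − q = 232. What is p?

Since p = q + 232, we have 667169 = q(q + 232), so q² + 232q − 667169 = 0.
Discriminant: 232² + 4·667169 = 53824 + 2668676 = 2722500; √2722500 = 1650.
q = (−232 + 1650)/2 = 709, and p = q + 232 = 941.
Check: 709 · 941 = 667169.

941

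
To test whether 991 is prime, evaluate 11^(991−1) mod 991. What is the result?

1

11^1 ≡ 11 (mod 991)
11^2 ≡ 11^2 = 121 ≡ 121 (mod 991)
11^4 ≡ 121^2 = 14641 ≡ 767 (mod 991)
11^8 ≡ 767^2 = 588289 ≡ 626 (mod 991)
11^16 ≡ 626^2 = 391876 ≡ 431 (mod 991)
11^32 ≡ 431^2 = 185761 ≡ 444 (mod 991)
11^64 ≡ 444^2 = 197136 ≡ 918 (mod 991)
11^128 ≡ 918^2 = 842724 ≡ 374 (mod 991)
11^256 ≡ 374^2 = 139876 ≡ 145 (mod 991)
11^512 ≡ 145^2 = 21025 ≡ 214 (mod 991)
990 = 512 + 256 + 128 + 64 + 16 + 8 + 4 + 2 in binary powers of 2.
So 11^990 ≡ 214 · 145 · 374 · 918 · 431 · 626 · 767 · 121 ≡ 1 (mod 991).
Since the result is 1, base 11 gives no evidence that 991 is composite.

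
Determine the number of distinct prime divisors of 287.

2

287 = 7 · 41
287 = 7 · 41, which has 2 distinct prime factors.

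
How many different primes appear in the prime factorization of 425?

425 = 5^2 · 17
425 = 5^2 · 17, which has 2 distinct prime factors.

2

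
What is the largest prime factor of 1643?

53

1643 = 31 · 53
53 is prime.
So 1643 = 31 · 53; the largest prime factor is 53.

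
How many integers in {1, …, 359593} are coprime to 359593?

327888

Factor: 359593 = 13 · 139 · 199.
φ(359593) = (13−1) · (139−1) · (199−1) = 12 · 138 · 198 = 327888.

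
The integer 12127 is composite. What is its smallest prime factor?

67

12127 is odd.
Digit sum 13, not divisible by 3.
Ends in 7: not divisible by 5.
7: 12127 = 7·1732 + 3
11: 12127 = 11·1102 + 5
13: 12127 = 13·932 + 11
17: 12127 = 17·713 + 6
19: 12127 = 19·638 + 5
23: 12127 = 23·527 + 6
29: 12127 = 29·418 + 5
31: 12127 = 31·391 + 6
37: 12127 = 37·327 + 28
41: 12127 = 41·295 + 32
43: 12127 = 43·282 + 1
47: 12127 = 47·258 + 1
53: 12127 = 53·228 + 43
59: 12127 = 59·205 + 32
61: 12127 = 61·198 + 49
67: 12127 = 67·181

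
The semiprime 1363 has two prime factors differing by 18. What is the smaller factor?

Since p = q + 18, we have 1363 = q(q + 18), so q² + 18q − 1363 = 0.
Discriminant: 18² + 4·1363 = 324 + 5452 = 5776; √5776 = 76.
q = (−18 + 76)/2 = 29, and p = q + 18 = 47.
Check: 29 · 47 = 1363.

29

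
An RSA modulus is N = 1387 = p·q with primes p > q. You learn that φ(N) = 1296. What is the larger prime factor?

φ(n) = (p−1)(q−1) = n − (p+q) + 1, so p + q = 1387 − 1296 + 1 = 92.
p and q are the roots of t² − 92t + 1387 = 0.
Discriminant: 92² − 4·1387 = 8464 − 5548 = 2916; √2916 = 54.
q = (92 − 54)/2 = 19, p = (92 + 54)/2 = 73.
Check: 19 · 73 = 1387.

73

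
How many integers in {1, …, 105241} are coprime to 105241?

Factor: 105241 = 19 · 29 · 191.
φ(105241) = (19−1) · (29−1) · (191−1) = 18 · 28 · 190 = 95760.

95760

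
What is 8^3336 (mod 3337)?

1935

8^1 ≡ 8 (mod 3337)
8^2 ≡ 8^2 = 64 ≡ 64 (mod 3337)
8^4 ≡ 64^2 = 4096 ≡ 759 (mod 3337)
8^8 ≡ 759^2 = 576081 ≡ 2117 (mod 3337)
8^16 ≡ 2117^2 = 4481689 ≡ 98 (mod 3337)
8^32 ≡ 98^2 = 9604 ≡ 2930 (mod 3337)
8^64 ≡ 2930^2 = 8584900 ≡ 2136 (mod 3337)
8^128 ≡ 2136^2 = 4562496 ≡ 817 (mod 3337)
8^256 ≡ 817^2 = 667489 ≡ 89 (mod 3337)
8^512 ≡ 89^2 = 7921 ≡ 1247 (mod 3337)
8^1024 ≡ 1247^2 = 1555009 ≡ 3304 (mod 3337)
8^2048 ≡ 3304^2 = 10916416 ≡ 1089 (mod 3337)
3336 = 2048 + 1024 + 256 + 8 in binary powers of 2.
So 8^3336 ≡ 1089 · 3304 · 89 · 2117 ≡ 1935 (mod 3337).
Since 1935 ≠ 1, base 8 is a Fermat witness: 3337 is composite.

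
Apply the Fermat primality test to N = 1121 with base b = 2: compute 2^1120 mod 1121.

833

2^1 ≡ 2 (mod 1121)
2^2 ≡ 2^2 = 4 ≡ 4 (mod 1121)
2^4 ≡ 4^2 = 16 ≡ 16 (mod 1121)
2^8 ≡ 16^2 = 256 ≡ 256 (mod 1121)
2^16 ≡ 256^2 = 65536 ≡ 518 (mod 1121)
2^32 ≡ 518^2 = 268324 ≡ 405 (mod 1121)
2^64 ≡ 405^2 = 164025 ≡ 359 (mod 1121)
2^128 ≡ 359^2 = 128881 ≡ 1087 (mod 1121)
2^256 ≡ 1087^2 = 1181569 ≡ 35 (mod 1121)
2^512 ≡ 35^2 = 1225 ≡ 104 (mod 1121)
2^1024 ≡ 104^2 = 10816 ≡ 727 (mod 1121)
1120 = 1024 + 64 + 32 in binary powers of 2.
So 2^1120 ≡ 727 · 359 · 405 ≡ 833 (mod 1121).
Since 833 ≠ 1, base 2 is a Fermat witness: 1121 is composite.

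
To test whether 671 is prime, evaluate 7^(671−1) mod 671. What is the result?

353

7^1 ≡ 7 (mod 671)
7^2 ≡ 7^2 = 49 ≡ 49 (mod 671)
7^4 ≡ 49^2 = 2401 ≡ 388 (mod 671)
7^8 ≡ 388^2 = 150544 ≡ 240 (mod 671)
7^16 ≡ 240^2 = 57600 ≡ 565 (mod 671)
7^32 ≡ 565^2 = 319225 ≡ 500 (mod 671)
7^64 ≡ 500^2 = 250000 ≡ 388 (mod 671)
7^128 ≡ 388^2 = 150544 ≡ 240 (mod 671)
7^256 ≡ 240^2 = 57600 ≡ 565 (mod 671)
7^512 ≡ 565^2 = 319225 ≡ 500 (mod 671)
670 = 512 + 128 + 16 + 8 + 4 + 2 in binary powers of 2.
So 7^670 ≡ 500 · 240 · 565 · 240 · 388 · 49 ≡ 353 (mod 671).
Since 353 ≠ 1, base 7 is a Fermat witness: 671 is composite.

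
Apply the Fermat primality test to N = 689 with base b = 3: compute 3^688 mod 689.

3^1 ≡ 3 (mod 689)
3^2 ≡ 3^2 = 9 ≡ 9 (mod 689)
3^4 ≡ 9^2 = 81 ≡ 81 (mod 689)
3^8 ≡ 81^2 = 6561 ≡ 360 (mod 689)
3^16 ≡ 360^2 = 129600 ≡ 68 (mod 689)
3^32 ≡ 68^2 = 4624 ≡ 490 (mod 689)
3^64 ≡ 490^2 = 240100 ≡ 328 (mod 689)
3^128 ≡ 328^2 = 107584 ≡ 100 (mod 689)
3^256 ≡ 100^2 = 10000 ≡ 354 (mod 689)
3^512 ≡ 354^2 = 125316 ≡ 607 (mod 689)
688 = 512 + 128 + 32 + 16 in binary powers of 2.
So 3^688 ≡ 607 · 100 · 490 · 68 ≡ 328 (mod 689).
Since 328 ≠ 1, base 3 is a Fermat witness: 689 is composite.

328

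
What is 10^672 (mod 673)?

10^1 ≡ 10 (mod 673)
10^2 ≡ 10^2 = 100 ≡ 100 (mod 673)
10^4 ≡ 100^2 = 10000 ≡ 578 (mod 673)
10^8 ≡ 578^2 = 334084 ≡ 276 (mod 673)
10^16 ≡ 276^2 = 76176 ≡ 127 (mod 673)
10^32 ≡ 127^2 = 16129 ≡ 650 (mod 673)
10^64 ≡ 650^2 = 422500 ≡ 529 (mod 673)
10^128 ≡ 529^2 = 279841 ≡ 546 (mod 673)
10^256 ≡ 546^2 = 298116 ≡ 650 (mod 673)
10^512 ≡ 650^2 = 422500 ≡ 529 (mod 673)
672 = 512 + 128 + 32 in binary powers of 2.
So 10^672 ≡ 529 · 546 · 650 ≡ 1 (mod 673).
Since the result is 1, base 10 gives no evidence that 673 is composite.

1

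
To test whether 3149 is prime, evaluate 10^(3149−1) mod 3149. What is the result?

10^1 ≡ 10 (mod 3149)
10^2 ≡ 10^2 = 100 ≡ 100 (mod 3149)
10^4 ≡ 100^2 = 10000 ≡ 553 (mod 3149)
10^8 ≡ 553^2 = 305809 ≡ 356 (mod 3149)
10^16 ≡ 356^2 = 126736 ≡ 776 (mod 3149)
10^32 ≡ 776^2 = 602176 ≡ 717 (mod 3149)
10^64 ≡ 717^2 = 514089 ≡ 802 (mod 3149)
10^128 ≡ 802^2 = 643204 ≡ 808 (mod 3149)
10^256 ≡ 808^2 = 652864 ≡ 1021 (mod 3149)
10^512 ≡ 1021^2 = 1042441 ≡ 122 (mod 3149)
10^1024 ≡ 122^2 = 14884 ≡ 2288 (mod 3149)
10^2048 ≡ 2288^2 = 5234944 ≡ 1306 (mod 3149)
3148 = 2048 + 1024 + 64 + 8 + 4 in binary powers of 2.
So 10^3148 ≡ 1306 · 2288 · 802 · 356 · 553 ≡ 488 (mod 3149).
Since 488 ≠ 1, base 10 is a Fermat witness: 3149 is composite.

488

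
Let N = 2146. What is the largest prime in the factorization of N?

2146 = 2 · 1073
1073 = 29 · 37
37 is prime.
So 2146 = 2 · 29 · 37; the largest prime factor is 37.

37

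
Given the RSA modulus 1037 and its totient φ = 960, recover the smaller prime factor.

17

φ(n) = (p−1)(q−1) = n − (p+q) + 1, so p + q = 1037 − 960 + 1 = 78.
p and q are the roots of t² − 78t + 1037 = 0.
Discriminant: 78² − 4·1037 = 6084 − 4148 = 1936; √1936 = 44.
q = (78 − 44)/2 = 17, p = (78 + 44)/2 = 61.
Check: 17 · 61 = 1037.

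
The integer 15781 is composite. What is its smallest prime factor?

15781 is odd.
Digit sum 22, not divisible by 3.
Ends in 1: not divisible by 5.
7: 15781 = 7·2254 + 3
11: 15781 = 11·1434 + 7
13: 15781 = 13·1213 + 12
17: 15781 = 17·928 + 5
19: 15781 = 19·830 + 11
23: 15781 = 23·686 + 3
29: 15781 = 29·544 + 5
31: 15781 = 31·509 + 2
37: 15781 = 37·426 + 19
41: 15781 = 41·384 + 37
43: 15781 = 43·367

43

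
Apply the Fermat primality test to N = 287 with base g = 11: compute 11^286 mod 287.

74

11^1 ≡ 11 (mod 287)
11^2 ≡ 11^2 = 121 ≡ 121 (mod 287)
11^4 ≡ 121^2 = 14641 ≡ 4 (mod 287)
11^8 ≡ 4^2 = 16 ≡ 16 (mod 287)
11^16 ≡ 16^2 = 256 ≡ 256 (mod 287)
11^32 ≡ 256^2 = 65536 ≡ 100 (mod 287)
11^64 ≡ 100^2 = 10000 ≡ 242 (mod 287)
11^128 ≡ 242^2 = 58564 ≡ 16 (mod 287)
11^256 ≡ 16^2 = 256 ≡ 256 (mod 287)
286 = 256 + 16 + 8 + 4 + 2 in binary powers of 2.
So 11^286 ≡ 256 · 256 · 16 · 4 · 121 ≡ 74 (mod 287).
Since 74 ≠ 1, base 11 is a Fermat witness: 287 is composite.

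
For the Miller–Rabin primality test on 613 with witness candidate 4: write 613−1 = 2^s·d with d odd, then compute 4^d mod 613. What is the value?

613 − 1 = 612 = 2^2 · 153, so d = 153.
4^1 ≡ 4 (mod 613)
4^2 ≡ 4^2 = 16 ≡ 16 (mod 613)
4^4 ≡ 16^2 = 256 ≡ 256 (mod 613)
4^8 ≡ 256^2 = 65536 ≡ 558 (mod 613)
4^16 ≡ 558^2 = 311364 ≡ 573 (mod 613)
4^32 ≡ 573^2 = 328329 ≡ 374 (mod 613)
4^64 ≡ 374^2 = 139876 ≡ 112 (mod 613)
4^128 ≡ 112^2 = 12544 ≡ 284 (mod 613)
153 = 128 + 16 + 8 + 1 in binary powers of 2.
So 4^153 ≡ 284 · 573 · 558 · 4 ≡ 612 (mod 613).
Since 4^d ≡ 612 (mod 613), base 4 does not prove 613 composite.

612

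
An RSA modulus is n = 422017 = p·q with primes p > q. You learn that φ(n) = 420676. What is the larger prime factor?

839

φ(n) = (p−1)(q−1) = n − (p+q) + 1, so p + q = 422017 − 420676 + 1 = 1342.
p and q are the roots of t² − 1342t + 422017 = 0.
Discriminant: 1342² − 4·422017 = 1800964 − 1688068 = 112896; √112896 = 336.
q = (1342 − 336)/2 = 503, p = (1342 + 336)/2 = 839.
Check: 503 · 839 = 422017.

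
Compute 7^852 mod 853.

1

7^1 ≡ 7 (mod 853)
7^2 ≡ 7^2 = 49 ≡ 49 (mod 853)
7^4 ≡ 49^2 = 2401 ≡ 695 (mod 853)
7^8 ≡ 695^2 = 483025 ≡ 227 (mod 853)
7^16 ≡ 227^2 = 51529 ≡ 349 (mod 853)
7^32 ≡ 349^2 = 121801 ≡ 675 (mod 853)
7^64 ≡ 675^2 = 455625 ≡ 123 (mod 853)
7^128 ≡ 123^2 = 15129 ≡ 628 (mod 853)
7^256 ≡ 628^2 = 394384 ≡ 298 (mod 853)
7^512 ≡ 298^2 = 88804 ≡ 92 (mod 853)
852 = 512 + 256 + 64 + 16 + 4 in binary powers of 2.
So 7^852 ≡ 92 · 298 · 123 · 349 · 695 ≡ 1 (mod 853).
Since the result is 1, base 7 gives no evidence that 853 is composite.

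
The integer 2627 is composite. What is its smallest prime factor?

2627 is odd.
Digit sum 17, not divisible by 3.
Ends in 7: not divisible by 5.
7: 2627 = 7·375 + 2
11: 2627 = 11·238 + 9
13: 2627 = 13·202 + 1
17: 2627 = 17·154 + 9
19: 2627 = 19·138 + 5
23: 2627 = 23·114 + 5
29: 2627 = 29·90 + 17
31: 2627 = 31·84 + 23
37: 2627 = 37·71

37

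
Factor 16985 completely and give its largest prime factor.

16985 = 5 · 3397
3397 = 43 · 79
79 is prime.
So 16985 = 5 · 43 · 79; the largest prime factor is 79.

79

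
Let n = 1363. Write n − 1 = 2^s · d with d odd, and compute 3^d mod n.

1363 − 1 = 1362 = 2^1 · 681, so d = 681.
3^1 ≡ 3 (mod 1363)
3^2 ≡ 3^2 = 9 ≡ 9 (mod 1363)
3^4 ≡ 9^2 = 81 ≡ 81 (mod 1363)
3^8 ≡ 81^2 = 6561 ≡ 1109 (mod 1363)
3^16 ≡ 1109^2 = 1229881 ≡ 455 (mod 1363)
3^32 ≡ 455^2 = 207025 ≡ 1212 (mod 1363)
3^64 ≡ 1212^2 = 1468944 ≡ 993 (mod 1363)
3^128 ≡ 993^2 = 986049 ≡ 600 (mod 1363)
3^256 ≡ 600^2 = 360000 ≡ 168 (mod 1363)
3^512 ≡ 168^2 = 28224 ≡ 964 (mod 1363)
681 = 512 + 128 + 32 + 8 + 1 in binary powers of 2.
So 3^681 ≡ 964 · 600 · 1212 · 1109 · 3 ≡ 108 (mod 1363).
Squaring chain: 108; never reaches −1, so base 3 is a Miller–Rabin witness that 1363 is composite.

108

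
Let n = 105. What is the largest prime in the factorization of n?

105 = 3 · 35
35 = 5 · 7
7 is prime.
So 105 = 3 · 5 · 7; the largest prime factor is 7.

7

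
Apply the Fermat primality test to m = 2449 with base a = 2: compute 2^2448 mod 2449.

2^1 ≡ 2 (mod 2449)
2^2 ≡ 2^2 = 4 ≡ 4 (mod 2449)
2^4 ≡ 4^2 = 16 ≡ 16 (mod 2449)
2^8 ≡ 16^2 = 256 ≡ 256 (mod 2449)
2^16 ≡ 256^2 = 65536 ≡ 1862 (mod 2449)
2^32 ≡ 1862^2 = 3467044 ≡ 1709 (mod 2449)
2^64 ≡ 1709^2 = 2920681 ≡ 1473 (mod 2449)
2^128 ≡ 1473^2 = 2169729 ≡ 2364 (mod 2449)
2^256 ≡ 2364^2 = 5588496 ≡ 2327 (mod 2449)
2^512 ≡ 2327^2 = 5414929 ≡ 190 (mod 2449)
2^1024 ≡ 190^2 = 36100 ≡ 1814 (mod 2449)
2^2048 ≡ 1814^2 = 3290596 ≡ 1589 (mod 2449)
2448 = 2048 + 256 + 128 + 16 in binary powers of 2.
So 2^2448 ≡ 1589 · 2327 · 2364 · 1862 ≡ 1000 (mod 2449).
Since 1000 ≠ 1, base 2 is a Fermat witness: 2449 is composite.

1000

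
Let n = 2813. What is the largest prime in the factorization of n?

97

2813 = 29 · 97
97 is prime.
So 2813 = 29 · 97; the largest prime factor is 97.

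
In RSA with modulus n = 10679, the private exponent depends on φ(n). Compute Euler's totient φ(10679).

Factor: 10679 = 59 · 181.
φ(10679) = (59−1) · (181−1) = 58 · 180 = 10440.

10440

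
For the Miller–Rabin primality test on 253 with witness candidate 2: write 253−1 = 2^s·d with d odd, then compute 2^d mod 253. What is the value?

253 − 1 = 252 = 2^2 · 63, so d = 63.
2^1 ≡ 2 (mod 253)
2^2 ≡ 2^2 = 4 ≡ 4 (mod 253)
2^4 ≡ 4^2 = 16 ≡ 16 (mod 253)
2^8 ≡ 16^2 = 256 ≡ 3 (mod 253)
2^16 ≡ 3^2 = 9 ≡ 9 (mod 253)
2^32 ≡ 9^2 = 81 ≡ 81 (mod 253)
63 = 32 + 16 + 8 + 4 + 2 + 1 in binary powers of 2.
So 2^63 ≡ 81 · 9 · 3 · 16 · 4 · 2 ≡ 118 (mod 253).
Squaring chain: 118 → 9; never reaches −1, so base 2 is a Miller–Rabin witness that 253 is composite.

118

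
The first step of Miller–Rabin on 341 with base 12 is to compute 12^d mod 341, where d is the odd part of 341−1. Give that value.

254

341 − 1 = 340 = 2^2 · 85, so d = 85.
12^1 ≡ 12 (mod 341)
12^2 ≡ 12^2 = 144 ≡ 144 (mod 341)
12^4 ≡ 144^2 = 20736 ≡ 276 (mod 341)
12^8 ≡ 276^2 = 76176 ≡ 133 (mod 341)
12^16 ≡ 133^2 = 17689 ≡ 298 (mod 341)
12^32 ≡ 298^2 = 88804 ≡ 144 (mod 341)
12^64 ≡ 144^2 = 20736 ≡ 276 (mod 341)
85 = 64 + 16 + 4 + 1 in binary powers of 2.
So 12^85 ≡ 276 · 298 · 276 · 12 ≡ 254 (mod 341).
Squaring chain: 254 → 67; never reaches −1, so base 12 is a Miller–Rabin witness that 341 is composite.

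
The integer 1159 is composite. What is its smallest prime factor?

19

1159 is odd.
Digit sum 16, not divisible by 3.
Ends in 9: not divisible by 5.
7: 1159 = 7·165 + 4
11: 1159 = 11·105 + 4
13: 1159 = 13·89 + 2
17: 1159 = 17·68 + 3
19: 1159 = 19·61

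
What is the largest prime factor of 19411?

19411 = 7 · 2773
2773 = 47 · 59
59 is prime.
So 19411 = 7 · 47 · 59; the largest prime factor is 59.

59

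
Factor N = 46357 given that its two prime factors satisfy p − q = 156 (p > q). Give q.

Since p = q + 156, we have 46357 = q(q + 156), so q² + 156q − 46357 = 0.
Discriminant: 156² + 4·46357 = 24336 + 185428 = 209764; √209764 = 458.
q = (−156 + 458)/2 = 151, and p = q + 156 = 307.
Check: 151 · 307 = 46357.

151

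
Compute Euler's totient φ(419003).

Factor: 419003 = 13 · 167 · 193.
φ(419003) = (13−1) · (167−1) · (193−1) = 12 · 166 · 192 = 382464.

382464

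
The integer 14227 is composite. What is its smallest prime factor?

41

14227 is odd.
Digit sum 16, not divisible by 3.
Ends in 7: not divisible by 5.
7: 14227 = 7·2032 + 3
11: 14227 = 11·1293 + 4
13: 14227 = 13·1094 + 5
17: 14227 = 17·836 + 15
19: 14227 = 19·748 + 15
23: 14227 = 23·618 + 13
29: 14227 = 29·490 + 17
31: 14227 = 31·458 + 29
37: 14227 = 37·384 + 19
41: 14227 = 41·347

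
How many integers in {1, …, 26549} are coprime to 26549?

Factor: 26549 = 139 · 191.
φ(26549) = (139−1) · (191−1) = 138 · 190 = 26220.

26220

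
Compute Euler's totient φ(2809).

2756

Factor: 2809 = 53^2.
φ(2809) = 53^1·(53−1) = 2756.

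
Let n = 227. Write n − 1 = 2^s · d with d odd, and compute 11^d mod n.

1

227 − 1 = 226 = 2^1 · 113, so d = 113.
11^1 ≡ 11 (mod 227)
11^2 ≡ 11^2 = 121 ≡ 121 (mod 227)
11^4 ≡ 121^2 = 14641 ≡ 113 (mod 227)
11^8 ≡ 113^2 = 12769 ≡ 57 (mod 227)
11^16 ≡ 57^2 = 3249 ≡ 71 (mod 227)
11^32 ≡ 71^2 = 5041 ≡ 47 (mod 227)
11^64 ≡ 47^2 = 2209 ≡ 166 (mod 227)
113 = 64 + 32 + 16 + 1 in binary powers of 2.
So 11^113 ≡ 166 · 47 · 71 · 11 ≡ 1 (mod 227).
Since 11^d ≡ 1 (mod 227), base 11 does not prove 227 composite.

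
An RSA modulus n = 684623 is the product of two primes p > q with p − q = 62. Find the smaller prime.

797

Since p = q + 62, we have 684623 = q(q + 62), so q² + 62q − 684623 = 0.
Discriminant: 62² + 4·684623 = 3844 + 2738492 = 2742336; √2742336 = 1656.
q = (−62 + 1656)/2 = 797, and p = q + 62 = 859.
Check: 797 · 859 = 684623.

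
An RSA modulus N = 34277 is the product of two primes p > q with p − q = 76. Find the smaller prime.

151

Since p = q + 76, we have 34277 = q(q + 76), so q² + 76q − 34277 = 0.
Discriminant: 76² + 4·34277 = 5776 + 137108 = 142884; √142884 = 378.
q = (−76 + 378)/2 = 151, and p = q + 76 = 227.
Check: 151 · 227 = 34277.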